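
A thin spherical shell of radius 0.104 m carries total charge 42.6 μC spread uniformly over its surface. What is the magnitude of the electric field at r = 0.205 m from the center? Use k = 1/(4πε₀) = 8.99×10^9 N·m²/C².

|E| = 9.11e6 V/m

By spherical symmetry E is radial; choose a Gaussian sphere of radius r = 0.205 m (r > 0.104 m).
The entire shell is enclosed: Q_enc = 4.26×10^-5 C.
Gauss's law: E·4πr² = Q_enc/ε₀.
E = k|Q_enc|/r² = (8.99×10^9)(4.26e-5)/(0.205)² = 9.11e6 N/C.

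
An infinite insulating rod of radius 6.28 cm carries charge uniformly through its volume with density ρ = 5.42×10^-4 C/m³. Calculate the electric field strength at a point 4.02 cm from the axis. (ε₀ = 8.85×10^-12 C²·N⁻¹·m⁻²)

|E| ≈ 1.23×10^6 N/C

Choose a coaxial cylinder of radius r = 4.02 cm (arbitrary length L) as the Gaussian surface (r < R).
Enclosed charge per unit length: λ_enc = ρ·πr² = (5.42×10^-4)π(0.0402)² = 2.752×10^-6 C/m.
By Gauss's law (flux through the curved wall only), E·2πrL = λ_enc L/ε₀.
E = |λ_enc|/(2πε₀r) = (2.752×10^-6)/(2π·8.85×10^-12·0.0402) = 1.23×10^6 N/C.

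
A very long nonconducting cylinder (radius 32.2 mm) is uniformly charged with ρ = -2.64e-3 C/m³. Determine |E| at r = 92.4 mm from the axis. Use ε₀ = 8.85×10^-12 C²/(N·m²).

E = 1.67e6 N/C

By cylindrical symmetry E is radial; use a coaxial Gaussian cylinder of radius 92.4 mm and length L (r > 32.2 mm, full cross-section enclosed).
λ_enc = ρ·πR² = (-2.64×10^-3)π(0.0322)² = -8.599×10^-6 C/m.
Gauss's law: E·2πrL = λ_enc L/ε₀.
E = |λ_enc|/(2πε₀r) = (8.599×10^-6)/(2π·8.85×10^-12·0.0924) = 1.67×10^6 N/C.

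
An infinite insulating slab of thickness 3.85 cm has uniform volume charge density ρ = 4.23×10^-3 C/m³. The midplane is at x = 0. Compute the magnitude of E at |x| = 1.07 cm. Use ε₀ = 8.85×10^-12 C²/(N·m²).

By symmetry E is perpendicular to the slab. A Gaussian pillbox from −1.07 cm to +1.07 cm (face area A) lies entirely within the slab.
Q_enc = ρ·(2x)·A and flux = 2EA, so 2EA = 2ρxA/ε₀ ⇒ E = |ρ|x/ε₀.
E = (4.23e-3)(0.0107)/(8.85×10^-12) = 5.11×10^6 N/C.

|E| ≈ 5.11×10^6 V/m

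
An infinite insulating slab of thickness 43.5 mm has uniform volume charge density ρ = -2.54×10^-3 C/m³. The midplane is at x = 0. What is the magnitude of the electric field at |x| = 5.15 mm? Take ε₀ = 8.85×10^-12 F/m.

1.48×10^6 V/m

By symmetry E is perpendicular to the slab. A Gaussian pillbox from −5.15 mm to +5.15 mm (face area A) lies entirely within the slab.
Q_enc = ρ·(2x)·A and flux = 2EA, so 2EA = 2ρxA/ε₀ ⇒ E = |ρ|x/ε₀.
E = (2.54×10^-3)(0.00515)/(8.85×10^-12) = 1.48e6 N/C.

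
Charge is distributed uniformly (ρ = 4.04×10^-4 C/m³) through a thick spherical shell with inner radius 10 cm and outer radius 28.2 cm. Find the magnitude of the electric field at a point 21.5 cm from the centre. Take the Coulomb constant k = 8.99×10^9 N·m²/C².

|E| ≈ 2.94e6 N/C

Take a concentric spherical Gaussian surface of radius r = 21.5 cm (within the shell material, 10 cm < r < 28.2 cm).
Enclosed charge is the volume from a to r: Q_enc = (4π/3)ρ(r³ − a³) = 1.513×10^-5 C.
Gauss's law: E·4πr² = Q_enc/ε₀.
E = k|Q_enc|/r² = (8.99×10^9)(1.513×10^-5)/(0.215)² = 2.94×10^6 N/C.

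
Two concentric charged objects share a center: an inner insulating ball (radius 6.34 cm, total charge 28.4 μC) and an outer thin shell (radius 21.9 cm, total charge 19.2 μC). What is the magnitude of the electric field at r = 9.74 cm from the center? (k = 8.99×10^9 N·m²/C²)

By spherical symmetry E is radial; choose a Gaussian sphere of radius r = 9.74 cm (between the bodies, 6.34 cm < r < 21.9 cm).
The shell at 21.9 cm lies outside the Gaussian surface, so Q_enc = 28.4 μC = 2.84×10^-5 C.
Since E is radial and uniform over the Gaussian sphere, Φ = E·4πr² = Q_enc/ε₀.
E = k|Q_enc|/r² = (8.99×10^9)(2.84×10^-5)/(0.0974)² = 2.69×10^7 N/C.

|E| = 2.69×10^7 N/C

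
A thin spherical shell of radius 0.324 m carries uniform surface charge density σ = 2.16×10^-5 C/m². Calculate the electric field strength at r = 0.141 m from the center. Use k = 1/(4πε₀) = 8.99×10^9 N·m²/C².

|E| = 0 N/C

Use a concentric Gaussian sphere at r = 0.141 m (inside the shell, r < 0.324 m).
All the charge is outside the Gaussian surface: Q_enc = 0, hence E = 0 everywhere inside the shell.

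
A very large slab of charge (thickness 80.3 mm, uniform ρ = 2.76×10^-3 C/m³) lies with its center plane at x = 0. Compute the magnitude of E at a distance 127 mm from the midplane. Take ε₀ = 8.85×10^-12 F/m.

The point |x| = 127 mm lies outside the slab (half-thickness 0.04015 m). A symmetric pillbox spanning the full slab encloses Q_enc = ρ·d·A.
Flux = 2EA ⇒ E = |ρ|d/(2ε₀), independent of distance outside.
E = (2.76×10^-3)(0.0803)/(2·8.85×10^-12) = 1.25×10^7 N/C.

E = 1.25×10^7 V/m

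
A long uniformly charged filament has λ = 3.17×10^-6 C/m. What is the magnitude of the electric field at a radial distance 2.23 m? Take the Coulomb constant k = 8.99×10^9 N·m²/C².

Choose a coaxial cylinder of radius r = 2.23 m (arbitrary length L) as the Gaussian surface.
Q_enc = λL, so λ_enc = 3.17×10^-6 C/m.
Applying ∮E·dA = Q_enc/ε₀ with the end caps contributing no flux:
E = 2k|λ_enc|/r = 2(8.99×10^9)(3.17×10^-6)/(2.23) = 2.56e4 N/C.

2.56e4 N/C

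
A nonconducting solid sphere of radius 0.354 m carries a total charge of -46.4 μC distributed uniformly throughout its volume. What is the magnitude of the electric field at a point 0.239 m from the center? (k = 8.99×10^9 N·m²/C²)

By spherical symmetry E is radial; choose a Gaussian sphere of radius r = 0.239 m (r < R).
Only the charge within r is enclosed: Q_enc = Q·(r/R)³ = (-46.4 μC)·(0.239 m/0.354 m)³ = -1.428×10^-5 C.
Gauss's law: E·4πr² = Q_enc/ε₀.
E = k|Q_enc|/r² = (8.99×10^9)(1.428×10^-5)/(0.239)² = 2.25×10^6 N/C.

|E| = 2.25e6 V/m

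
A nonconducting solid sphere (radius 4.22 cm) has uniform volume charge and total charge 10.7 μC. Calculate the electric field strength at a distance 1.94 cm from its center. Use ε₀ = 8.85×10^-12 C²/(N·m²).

By spherical symmetry E is radial; choose a Gaussian sphere of radius r = 1.94 cm (r < R).
For a uniform sphere the enclosed fraction is (r/R)³, so Q_enc = (10.7 μC)(0.0194/0.0422)³ = 1.04e-6 C.
Gauss's law: E·4πr² = Q_enc/ε₀.
E = |Q_enc|/(4πε₀r²) = (1.04×10^-6)/(4π·8.85×10^-12·(0.0194)²) = 2.48e7 N/C.

E ≈ 2.48×10^7 N/C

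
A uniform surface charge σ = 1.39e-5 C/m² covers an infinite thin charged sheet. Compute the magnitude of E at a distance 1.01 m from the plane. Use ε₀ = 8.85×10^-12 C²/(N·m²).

The symmetry is planar: E is normal to the sheet and the same magnitude on both sides. Take a pillbox straddling the sheet with end-cap area A.
Flux Φ = 2EA and Q_enc = σA, so 2EA = σA/ε₀ ⇒ E = |σ|/(2ε₀), independent of distance.
E = |σ|/(2ε₀) = (1.39×10^-5)/(2·8.85×10^-12) = 7.85e5 N/C.

|E| = 7.85×10^5 V/m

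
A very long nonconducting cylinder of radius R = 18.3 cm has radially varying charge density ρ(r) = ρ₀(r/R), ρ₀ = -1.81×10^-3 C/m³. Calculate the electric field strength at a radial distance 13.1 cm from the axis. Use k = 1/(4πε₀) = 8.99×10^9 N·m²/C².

Coaxial Gaussian cylinder, radius r = 13.1 cm, length L (r < R).
λ_enc = ∫₀^r ρ(r')·2πr' dr' = (2πρ₀/R)·r^3/3 = -4.657×10^-5 C/m.
Gauss's law: E·2πrL = λ_enc L/ε₀.
E = 2k|λ_enc|/r = 2(8.99×10^9)(4.657×10^-5)/(0.131) = 6.39e6 N/C.

|E| = 6.39×10^6 N/C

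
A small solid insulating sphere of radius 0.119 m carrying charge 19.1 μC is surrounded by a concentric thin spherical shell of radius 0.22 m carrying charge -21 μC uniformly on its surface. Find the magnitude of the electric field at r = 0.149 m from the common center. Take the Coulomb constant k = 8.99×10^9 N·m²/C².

7.73×10^6 N/C

Symmetry ⇒ E = E(r) r̂. Gaussian sphere of radius r = 0.149 m (between the bodies, 0.119 m < r < 0.22 m).
The shell at 0.22 m lies outside the Gaussian surface, so Q_enc = 19.1 μC = 1.91e-5 C.
Since E is radial and uniform over the Gaussian sphere, Φ = E·4πr² = Q_enc/ε₀.
E = k|Q_enc|/r² = (8.99×10^9)(1.91×10^-5)/(0.149)² = 7.73×10^6 N/C.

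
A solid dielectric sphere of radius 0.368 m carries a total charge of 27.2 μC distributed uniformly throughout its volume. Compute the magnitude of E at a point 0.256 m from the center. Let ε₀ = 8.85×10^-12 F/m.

E ≈ 1.26×10^6 N/C

By spherical symmetry E is radial; choose a Gaussian sphere of radius r = 0.256 m (r < R).
Only the charge within r is enclosed: Q_enc = Q·(r/R)³ = (27.2 μC)·(0.256 m/0.368 m)³ = 9.157×10^-6 C.
By Gauss's law, ∮E·dA = E·4πr² = Q_enc/ε₀.
E = |Q_enc|/(4πε₀r²) = (9.157×10^-6)/(4π·8.85×10^-12·(0.256)²) = 1.26e6 N/C.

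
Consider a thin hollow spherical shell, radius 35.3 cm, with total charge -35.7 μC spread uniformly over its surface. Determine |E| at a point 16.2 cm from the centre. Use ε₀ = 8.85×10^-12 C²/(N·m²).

|E| = 0 N/C

Symmetry ⇒ E = E(r) r̂. Gaussian sphere of radius r = 16.2 cm (inside the shell, r < 35.3 cm).
All the charge is outside the Gaussian surface: Q_enc = 0, hence E = 0 everywhere inside the shell.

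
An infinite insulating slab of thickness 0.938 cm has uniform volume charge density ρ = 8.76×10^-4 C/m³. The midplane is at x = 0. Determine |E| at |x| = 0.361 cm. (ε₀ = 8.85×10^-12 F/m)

E ≈ 3.57e5 N/C

By symmetry E is perpendicular to the slab. A Gaussian pillbox from −0.361 cm to +0.361 cm (face area A) lies entirely within the slab.
Q_enc = ρ·(2x)·A and flux = 2EA, so 2EA = 2ρxA/ε₀ ⇒ E = |ρ|x/ε₀.
E = (8.76×10^-4)(0.00361)/(8.85×10^-12) = 3.57×10^5 N/C.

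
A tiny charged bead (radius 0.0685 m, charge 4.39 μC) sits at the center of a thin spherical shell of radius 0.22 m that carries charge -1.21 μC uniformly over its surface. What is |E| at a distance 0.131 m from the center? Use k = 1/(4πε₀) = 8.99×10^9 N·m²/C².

E ≈ 2.30e6 N/C

Use a concentric Gaussian sphere at r = 0.131 m (between the bodies, 0.0685 m < r < 0.22 m).
The shell at 0.22 m lies outside the Gaussian surface, so Q_enc = 4.39 μC = 4.39e-6 C.
Since E is radial and uniform over the Gaussian sphere, Φ = E·4πr² = Q_enc/ε₀.
E = k|Q_enc|/r² = (8.99×10^9)(4.39e-6)/(0.131)² = 2.30×10^6 N/C.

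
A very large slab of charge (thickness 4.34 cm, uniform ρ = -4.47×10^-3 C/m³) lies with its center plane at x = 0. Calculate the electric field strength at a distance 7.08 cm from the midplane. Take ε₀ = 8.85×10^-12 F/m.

1.10e7 V/m

The point |x| = 7.08 cm lies outside the slab (half-thickness 0.0217 m). A symmetric pillbox spanning the full slab encloses Q_enc = ρ·d·A.
Flux = 2EA ⇒ E = |ρ|d/(2ε₀), independent of distance outside.
E = (4.47×10^-3)(0.0434)/(2·8.85×10^-12) = 1.10e7 N/C.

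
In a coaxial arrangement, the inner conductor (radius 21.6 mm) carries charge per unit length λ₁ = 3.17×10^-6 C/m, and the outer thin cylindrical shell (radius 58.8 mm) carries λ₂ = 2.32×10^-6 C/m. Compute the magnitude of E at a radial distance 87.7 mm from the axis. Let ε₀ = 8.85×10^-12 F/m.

|E| ≈ 1.13×10^6 V/m

By cylindrical symmetry E is radial; use a coaxial Gaussian cylinder of radius 87.7 mm and length L (r > 58.8 mm, enclosing both).
λ_enc = λ₁ + λ₂ = (3.17×10^-6) + (2.32×10^-6) = 5.49e-6 C/m.
Since E is radial and uniform over the curved surface, Φ = E·2πrL = Q_enc/ε₀ = λ_enc L/ε₀.
E = |λ_enc|/(2πε₀r) = (5.49×10^-6)/(2π·8.85×10^-12·0.0877) = 1.13e6 N/C.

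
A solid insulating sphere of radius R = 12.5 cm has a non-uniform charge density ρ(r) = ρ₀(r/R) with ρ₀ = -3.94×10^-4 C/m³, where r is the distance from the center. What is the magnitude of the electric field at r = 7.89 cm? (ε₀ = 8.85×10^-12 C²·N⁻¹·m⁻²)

Take a concentric spherical Gaussian surface of radius r = 7.89 cm (r < R).
Q_enc = ∫₀^r ρ(r')·4πr'² dr' = (4πρ₀/R) ∫₀^r r'^3 dr' = 4πρ₀ r^4/(4·R) = -3.837×10^-7 C.
By Gauss's law, ∮E·dA = E·4πr² = Q_enc/ε₀.
E = |Q_enc|/(4πε₀r²) = (3.837×10^-7)/(4π·8.85×10^-12·(0.0789)²) = 5.54×10^5 N/C.

|E| ≈ 5.54×10^5 V/m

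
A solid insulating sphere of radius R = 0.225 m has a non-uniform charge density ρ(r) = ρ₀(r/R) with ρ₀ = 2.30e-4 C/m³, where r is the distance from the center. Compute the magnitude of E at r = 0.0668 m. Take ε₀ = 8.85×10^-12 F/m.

Symmetry ⇒ E = E(r) r̂. Gaussian sphere of radius r = 0.0668 m (r < R).
Q_enc = ∫₀^r ρ(r')·4πr'² dr' = (4πρ₀/R) ∫₀^r r'^3 dr' = 4πρ₀ r^4/(4·R) = 6.394×10^-8 C.
Applying ∮E·dA = Q_enc/ε₀ with Φ = E(4πr²):
E = |Q_enc|/(4πε₀r²) = (6.394×10^-8)/(4π·8.85×10^-12·(0.0668)²) = 1.29×10^5 N/C.

1.29e5 V/m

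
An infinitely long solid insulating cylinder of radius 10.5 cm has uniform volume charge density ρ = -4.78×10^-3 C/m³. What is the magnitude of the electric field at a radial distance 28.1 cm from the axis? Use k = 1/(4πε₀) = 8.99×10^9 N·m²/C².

1.06×10^7 V/m

Coaxial Gaussian cylinder, radius r = 28.1 cm, length L (r > 10.5 cm, full cross-section enclosed).
λ_enc = ρ·πR² = (-4.78×10^-3)π(0.105)² = -1.656×10^-4 C/m.
Gauss's law: E·2πrL = λ_enc L/ε₀.
E = 2k|λ_enc|/r = 2(8.99×10^9)(1.656×10^-4)/(0.281) = 1.06×10^7 N/C.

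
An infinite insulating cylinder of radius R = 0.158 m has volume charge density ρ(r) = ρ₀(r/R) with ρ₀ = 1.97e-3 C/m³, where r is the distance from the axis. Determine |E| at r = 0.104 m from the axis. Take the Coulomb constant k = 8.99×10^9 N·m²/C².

5.08e6 N/C

Choose a coaxial cylinder of radius r = 0.104 m (arbitrary length L) as the Gaussian surface (r < R).
λ_enc = ∫₀^r ρ(r')·2πr' dr' = (2πρ₀/R)·r^3/3 = 2.937×10^-5 C/m.
By Gauss's law (flux through the curved wall only), E·2πrL = λ_enc L/ε₀.
E = 2k|λ_enc|/r = 2(8.99×10^9)(2.937×10^-5)/(0.104) = 5.08e6 N/C.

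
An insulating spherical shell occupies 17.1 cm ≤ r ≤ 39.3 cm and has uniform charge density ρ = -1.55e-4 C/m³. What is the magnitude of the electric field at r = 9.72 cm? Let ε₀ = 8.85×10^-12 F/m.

Use a concentric Gaussian sphere at r = 9.72 cm (r < 17.1 cm, inside the empty cavity).
No charge is enclosed, so by Gauss's law E·4πr² = 0 ⇒ E = 0.

E = 0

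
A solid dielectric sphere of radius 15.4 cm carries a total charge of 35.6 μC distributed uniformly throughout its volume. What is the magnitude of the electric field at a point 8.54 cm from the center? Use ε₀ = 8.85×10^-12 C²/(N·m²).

Use a concentric Gaussian sphere at r = 8.54 cm (r < R).
Only the charge within r is enclosed: Q_enc = Q·(r/R)³ = (35.6 μC)·(8.54 cm/15.4 cm)³ = 6.071e-6 C.
By Gauss's law, ∮E·dA = E·4πr² = Q_enc/ε₀.
E = |Q_enc|/(4πε₀r²) = (6.071e-6)/(4π·8.85×10^-12·(0.0854)²) = 7.49e6 N/C.

|E| = 7.49e6 V/m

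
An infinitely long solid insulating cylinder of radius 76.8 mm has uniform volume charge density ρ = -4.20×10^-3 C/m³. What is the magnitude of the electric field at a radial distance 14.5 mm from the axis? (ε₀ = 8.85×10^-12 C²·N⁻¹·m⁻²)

3.44e6 N/C

By cylindrical symmetry E is radial; use a coaxial Gaussian cylinder of radius 14.5 mm and length L (r < R).
Charge inside radius r per length L is ρ·πr²·L, so λ_enc = ρπr² = -2.774×10^-6 C/m.
Applying ∮E·dA = Q_enc/ε₀ with the end caps contributing no flux:
E = |λ_enc|/(2πε₀r) = (2.774×10^-6)/(2π·8.85×10^-12·0.0145) = 3.44e6 N/C.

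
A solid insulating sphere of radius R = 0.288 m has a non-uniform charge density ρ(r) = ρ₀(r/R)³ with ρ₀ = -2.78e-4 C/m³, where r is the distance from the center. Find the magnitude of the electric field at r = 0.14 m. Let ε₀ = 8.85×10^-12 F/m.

E ≈ 8.42×10^4 N/C

Use a concentric Gaussian sphere at r = 0.14 m (r < R).
Integrate the density: Q_enc = 4π ∫₀^r ρ₀(r'/R)^3 r'² dr' = 4πρ₀ r^6/(6·R³) = -1.835×10^-7 C.
By Gauss's law, ∮E·dA = E·4πr² = Q_enc/ε₀.
E = |Q_enc|/(4πε₀r²) = (1.835e-7)/(4π·8.85×10^-12·(0.14)²) = 8.42×10^4 N/C.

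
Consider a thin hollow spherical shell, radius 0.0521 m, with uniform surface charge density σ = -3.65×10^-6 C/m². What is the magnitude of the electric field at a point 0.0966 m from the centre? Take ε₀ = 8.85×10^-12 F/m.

Symmetry ⇒ E = E(r) r̂. Gaussian sphere of radius r = 0.0966 m (r > 0.0521 m).
The entire shell is enclosed: Q_enc = σ·4πR² = (-3.65e-6)·4π·(0.0521)² = -1.245×10^-7 C.
By Gauss's law, ∮E·dA = E·4πr² = Q_enc/ε₀.
E = |Q_enc|/(4πε₀r²) = (1.245e-7)/(4π·8.85×10^-12·(0.0966)²) = 1.20×10^5 N/C.

E ≈ 1.20×10^5 N/C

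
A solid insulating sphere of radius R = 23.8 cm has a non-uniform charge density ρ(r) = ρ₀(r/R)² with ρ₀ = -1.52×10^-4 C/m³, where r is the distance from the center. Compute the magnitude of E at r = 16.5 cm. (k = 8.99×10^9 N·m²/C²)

Symmetry ⇒ E = E(r) r̂. Gaussian sphere of radius r = 16.5 cm (r < R).
Q_enc = ∫₀^r ρ(r')·4πr'² dr' = (4πρ₀/R²) ∫₀^r r'^4 dr' = 4πρ₀ r^5/(5·R²) = -8.248e-7 C.
By Gauss's law, ∮E·dA = E·4πr² = Q_enc/ε₀.
E = k|Q_enc|/r² = (8.99×10^9)(8.248×10^-7)/(0.165)² = 2.72×10^5 N/C.

E = 2.72e5 V/m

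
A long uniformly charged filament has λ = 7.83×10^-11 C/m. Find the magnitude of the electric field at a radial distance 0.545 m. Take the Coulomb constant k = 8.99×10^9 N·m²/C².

|E| = 2.58 V/m

Choose a coaxial cylinder of radius r = 0.545 m (arbitrary length L) as the Gaussian surface.
Q_enc = λL, so λ_enc = 7.83e-11 C/m.
Gauss's law: E·2πrL = λ_enc L/ε₀.
E = 2k|λ_enc|/r = 2(8.99×10^9)(7.83×10^-11)/(0.545) = 2.58 N/C.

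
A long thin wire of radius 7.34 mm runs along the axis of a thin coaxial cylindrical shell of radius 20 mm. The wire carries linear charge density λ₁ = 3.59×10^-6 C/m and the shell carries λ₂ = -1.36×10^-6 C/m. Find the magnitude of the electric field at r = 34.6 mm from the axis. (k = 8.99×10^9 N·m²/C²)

Choose a coaxial cylinder of radius r = 34.6 mm (arbitrary length L) as the Gaussian surface (r > 20 mm, enclosing both).
λ_enc = λ₁ + λ₂ = (3.59×10^-6) + (-1.36e-6) = 2.23e-6 C/m.
Since E is radial and uniform over the curved surface, Φ = E·2πrL = Q_enc/ε₀ = λ_enc L/ε₀.
E = 2k|λ_enc|/r = 2(8.99×10^9)(2.23×10^-6)/(0.0346) = 1.16×10^6 N/C.

E ≈ 1.16×10^6 N/C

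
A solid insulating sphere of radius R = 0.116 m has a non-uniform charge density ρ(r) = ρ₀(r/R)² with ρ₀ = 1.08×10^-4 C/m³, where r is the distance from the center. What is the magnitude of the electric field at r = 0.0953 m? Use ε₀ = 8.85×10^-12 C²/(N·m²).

E = 1.57×10^5 V/m

Use a concentric Gaussian sphere at r = 0.0953 m (r < R).
Integrate the density: Q_enc = 4π ∫₀^r ρ₀(r'/R)^2 r'² dr' = 4πρ₀ r^5/(5·R²) = 1.586e-7 C.
Gauss's law: E·4πr² = Q_enc/ε₀.
E = |Q_enc|/(4πε₀r²) = (1.586e-7)/(4π·8.85×10^-12·(0.0953)²) = 1.57×10^5 N/C.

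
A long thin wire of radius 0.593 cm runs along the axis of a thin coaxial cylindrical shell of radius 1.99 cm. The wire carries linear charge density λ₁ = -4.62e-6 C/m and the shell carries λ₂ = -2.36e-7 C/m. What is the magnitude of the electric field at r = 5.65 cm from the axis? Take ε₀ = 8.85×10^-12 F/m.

E ≈ 1.55×10^6 N/C

Coaxial Gaussian cylinder, radius r = 5.65 cm, length L (r > 1.99 cm, enclosing both).
λ_enc = λ₁ + λ₂ = (-4.62e-6) + (-2.36×10^-7) = -4.856×10^-6 C/m.
Gauss's law: E·2πrL = λ_enc L/ε₀.
E = |λ_enc|/(2πε₀r) = (4.856×10^-6)/(2π·8.85×10^-12·0.0565) = 1.55e6 N/C.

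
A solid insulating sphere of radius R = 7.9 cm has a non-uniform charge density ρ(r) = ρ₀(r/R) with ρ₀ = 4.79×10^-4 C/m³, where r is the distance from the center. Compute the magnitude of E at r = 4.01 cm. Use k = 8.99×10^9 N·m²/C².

Take a concentric spherical Gaussian surface of radius r = 4.01 cm (r < R).
Q_enc = ∫₀^r ρ(r')·4πr'² dr' = (4πρ₀/R) ∫₀^r r'^3 dr' = 4πρ₀ r^4/(4·R) = 4.925×10^-8 C.
Applying ∮E·dA = Q_enc/ε₀ with Φ = E(4πr²):
E = k|Q_enc|/r² = (8.99×10^9)(4.925×10^-8)/(0.0401)² = 2.75×10^5 N/C.

|E| ≈ 2.75e5 N/C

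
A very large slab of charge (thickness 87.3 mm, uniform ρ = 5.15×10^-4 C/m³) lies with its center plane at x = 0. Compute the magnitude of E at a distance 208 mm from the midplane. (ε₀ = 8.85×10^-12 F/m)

The point |x| = 208 mm lies outside the slab (half-thickness 0.04365 m). A symmetric pillbox spanning the full slab encloses Q_enc = ρ·d·A.
Flux = 2EA ⇒ E = |ρ|d/(2ε₀), independent of distance outside.
E = (5.15×10^-4)(0.0873)/(2·8.85×10^-12) = 2.54×10^6 N/C.

E ≈ 2.54e6 V/m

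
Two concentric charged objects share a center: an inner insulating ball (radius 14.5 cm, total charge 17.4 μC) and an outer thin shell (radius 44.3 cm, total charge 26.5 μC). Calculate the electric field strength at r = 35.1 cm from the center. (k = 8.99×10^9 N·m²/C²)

Symmetry ⇒ E = E(r) r̂. Gaussian sphere of radius r = 35.1 cm (between the bodies, 14.5 cm < r < 44.3 cm).
Only the inner charge is enclosed; the outer shell contributes nothing inside itself. Q_enc = 17.4 μC = 1.74e-5 C.
Since E is radial and uniform over the Gaussian sphere, Φ = E·4πr² = Q_enc/ε₀.
E = k|Q_enc|/r² = (8.99×10^9)(1.74×10^-5)/(0.351)² = 1.27×10^6 N/C.

|E| ≈ 1.27×10^6 V/m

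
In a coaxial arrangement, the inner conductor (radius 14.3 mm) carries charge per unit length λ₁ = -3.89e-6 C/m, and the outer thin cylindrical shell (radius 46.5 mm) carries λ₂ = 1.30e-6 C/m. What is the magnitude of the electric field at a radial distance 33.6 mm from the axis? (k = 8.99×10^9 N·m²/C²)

|E| = 2.08×10^6 V/m

Coaxial Gaussian cylinder, radius r = 33.6 mm, length L (between the conductors, 14.3 mm < r < 46.5 mm).
Only the inner wire is enclosed; the outer shell contributes nothing inside itself. λ_enc = λ₁ = -3.89×10^-6 C/m.
By Gauss's law (flux through the curved wall only), E·2πrL = λ_enc L/ε₀.
E = 2k|λ_enc|/r = 2(8.99×10^9)(3.89e-6)/(0.0336) = 2.08×10^6 N/C.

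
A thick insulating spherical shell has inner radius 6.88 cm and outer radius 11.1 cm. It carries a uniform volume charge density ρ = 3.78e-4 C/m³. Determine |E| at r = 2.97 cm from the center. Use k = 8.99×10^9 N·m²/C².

E = 0

Use a concentric Gaussian sphere at r = 2.97 cm (r < 6.88 cm, inside the empty cavity).
Q_enc = 0 (all charge lies at larger r); Gauss's law gives E = 0.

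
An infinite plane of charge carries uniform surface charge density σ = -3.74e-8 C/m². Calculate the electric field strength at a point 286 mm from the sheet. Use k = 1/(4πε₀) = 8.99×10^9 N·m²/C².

Choose a cylindrical pillbox piercing the sheet, end faces (area A) parallel to it.
Only the two end caps contribute flux: Φ = 2EA. With Q_enc = σA, Gauss's law gives E = |σ|/(2ε₀).
E = 2πk|σ| = 2π(8.99×10^9)(3.74e-8) = 2.11×10^3 N/C.

|E| = 2.11×10^3 V/m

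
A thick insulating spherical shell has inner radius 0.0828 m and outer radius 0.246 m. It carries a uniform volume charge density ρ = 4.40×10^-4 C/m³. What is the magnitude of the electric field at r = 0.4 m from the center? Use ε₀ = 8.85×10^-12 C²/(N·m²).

1.48×10^6 V/m

By spherical symmetry E is radial; choose a Gaussian sphere of radius r = 0.4 m (r > 0.246 m, enclosing the whole shell).
Q_enc = ρ·(4π/3)(b³ − a³) = (4.40×10^-4)·(4π/3)·((0.246)³ − (0.0828)³) = 2.639×10^-5 C.
By Gauss's law, ∮E·dA = E·4πr² = Q_enc/ε₀.
E = |Q_enc|/(4πε₀r²) = (2.639e-5)/(4π·8.85×10^-12·(0.4)²) = 1.48×10^6 N/C.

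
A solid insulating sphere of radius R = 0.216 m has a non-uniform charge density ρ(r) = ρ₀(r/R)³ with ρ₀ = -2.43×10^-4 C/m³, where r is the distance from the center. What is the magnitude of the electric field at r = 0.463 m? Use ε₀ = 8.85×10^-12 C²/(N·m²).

By spherical symmetry E is radial; choose a Gaussian sphere of radius r = 0.463 m (r > R, all charge enclosed).
Q_enc = 4π ∫₀^R ρ₀(r'/R)^3 r'² dr' = 4πρ₀R³/6 = -5.129e-6 C.
Gauss's law: E·4πr² = Q_enc/ε₀.
E = |Q_enc|/(4πε₀r²) = (5.129×10^-6)/(4π·8.85×10^-12·(0.463)²) = 2.15×10^5 N/C.

E ≈ 2.15e5 N/C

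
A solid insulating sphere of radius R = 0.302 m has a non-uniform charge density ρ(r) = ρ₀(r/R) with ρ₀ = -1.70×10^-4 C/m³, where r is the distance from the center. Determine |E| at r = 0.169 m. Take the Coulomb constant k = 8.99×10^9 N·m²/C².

Take a concentric spherical Gaussian surface of radius r = 0.169 m (r < R).
Integrate the density: Q_enc = 4π ∫₀^r ρ₀(r'/R)^1 r'² dr' = 4πρ₀ r^4/(4·R) = -1.443×10^-6 C.
By Gauss's law, ∮E·dA = E·4πr² = Q_enc/ε₀.
E = k|Q_enc|/r² = (8.99×10^9)(1.443×10^-6)/(0.169)² = 4.54×10^5 N/C.

E ≈ 4.54e5 N/C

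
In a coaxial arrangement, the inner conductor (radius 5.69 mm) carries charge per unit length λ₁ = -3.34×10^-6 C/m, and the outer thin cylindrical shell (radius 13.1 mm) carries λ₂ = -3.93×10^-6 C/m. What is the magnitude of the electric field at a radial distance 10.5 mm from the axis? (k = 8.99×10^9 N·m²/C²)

|E| ≈ 5.72×10^6 N/C

Choose a coaxial cylinder of radius r = 10.5 mm (arbitrary length L) as the Gaussian surface (between the conductors, 5.69 mm < r < 13.1 mm).
The shell at 13.1 mm lies outside the Gaussian surface, so λ_enc = λ₁ = -3.34×10^-6 C/m.
By Gauss's law (flux through the curved wall only), E·2πrL = λ_enc L/ε₀.
E = 2k|λ_enc|/r = 2(8.99×10^9)(3.34e-6)/(0.0105) = 5.72×10^6 N/C.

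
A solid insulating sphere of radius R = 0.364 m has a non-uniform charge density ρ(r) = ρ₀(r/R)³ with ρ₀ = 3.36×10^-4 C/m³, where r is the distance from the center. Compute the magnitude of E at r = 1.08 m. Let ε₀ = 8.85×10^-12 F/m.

Take a concentric spherical Gaussian surface of radius r = 1.08 m (r > R, all charge enclosed).
Q_enc = 4π ∫₀^R ρ₀(r'/R)^3 r'² dr' = 4πρ₀R³/6 = 3.394×10^-5 C.
Gauss's law: E·4πr² = Q_enc/ε₀.
E = |Q_enc|/(4πε₀r²) = (3.394×10^-5)/(4π·8.85×10^-12·(1.08)²) = 2.62×10^5 N/C.

E = 2.62×10^5 N/C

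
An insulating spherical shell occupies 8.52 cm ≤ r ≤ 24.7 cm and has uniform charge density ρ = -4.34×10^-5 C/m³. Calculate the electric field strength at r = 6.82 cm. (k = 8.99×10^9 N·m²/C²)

|E| = 0 V/m

By spherical symmetry E is radial; choose a Gaussian sphere of radius r = 6.82 cm (r < 8.52 cm, inside the empty cavity).
Q_enc = 0 (all charge lies at larger r); Gauss's law gives E = 0.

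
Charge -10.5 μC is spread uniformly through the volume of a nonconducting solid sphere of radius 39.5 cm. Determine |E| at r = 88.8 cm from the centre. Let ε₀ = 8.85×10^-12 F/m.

|E| ≈ 1.20e5 N/C

Use a concentric Gaussian sphere at r = 88.8 cm (r > R, so the entire charge is enclosed).
Q_enc = -10.5 μC = -1.05×10^-5 C.
Gauss's law: E·4πr² = Q_enc/ε₀.
E = |Q_enc|/(4πε₀r²) = (1.05×10^-5)/(4π·8.85×10^-12·(0.888)²) = 1.20e5 N/C.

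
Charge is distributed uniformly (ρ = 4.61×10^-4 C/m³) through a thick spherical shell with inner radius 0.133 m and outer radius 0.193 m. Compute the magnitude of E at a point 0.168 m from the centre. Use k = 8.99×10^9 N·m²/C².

By spherical symmetry E is radial; choose a Gaussian sphere of radius r = 0.168 m (within the shell material, 0.133 m < r < 0.193 m).
Enclosed charge is the volume from a to r: Q_enc = (4π/3)ρ(r³ − a³) = 4.613×10^-6 C.
Since E is radial and uniform over the Gaussian sphere, Φ = E·4πr² = Q_enc/ε₀.
E = k|Q_enc|/r² = (8.99×10^9)(4.613×10^-6)/(0.168)² = 1.47e6 N/C.

1.47×10^6 N/C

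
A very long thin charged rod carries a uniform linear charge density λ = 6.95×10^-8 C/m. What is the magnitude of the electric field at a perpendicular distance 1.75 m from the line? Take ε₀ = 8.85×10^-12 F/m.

Coaxial Gaussian cylinder, radius r = 1.75 m, length L.
Q_enc = λL, so λ_enc = 6.95×10^-8 C/m.
Gauss's law: E·2πrL = λ_enc L/ε₀.
E = |λ_enc|/(2πε₀r) = (6.95×10^-8)/(2π·8.85×10^-12·1.75) = 714 N/C.

|E| = 714 N/C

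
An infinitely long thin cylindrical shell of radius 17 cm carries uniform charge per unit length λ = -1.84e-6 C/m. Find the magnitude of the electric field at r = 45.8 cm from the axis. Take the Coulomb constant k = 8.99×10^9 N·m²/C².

E = 7.22×10^4 N/C

By cylindrical symmetry E is radial; use a coaxial Gaussian cylinder of radius 45.8 cm and length L (r > 17 cm).
The full line charge is enclosed: λ_enc = -1.84e-6 C/m.
Since E is radial and uniform over the curved surface, Φ = E·2πrL = Q_enc/ε₀ = λ_enc L/ε₀.
E = 2k|λ_enc|/r = 2(8.99×10^9)(1.84e-6)/(0.458) = 7.22×10^4 N/C.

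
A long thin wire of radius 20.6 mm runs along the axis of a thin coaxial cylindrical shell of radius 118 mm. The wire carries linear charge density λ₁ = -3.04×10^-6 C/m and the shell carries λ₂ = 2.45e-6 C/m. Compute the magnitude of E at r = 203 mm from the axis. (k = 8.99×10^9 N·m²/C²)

Take a coaxial cylindrical Gaussian surface of radius r = 203 mm and length L (r > 118 mm, enclosing both).
λ_enc = λ₁ + λ₂ = (-3.04e-6) + (2.45×10^-6) = -5.90×10^-7 C/m.
Applying ∮E·dA = Q_enc/ε₀ with the end caps contributing no flux:
E = 2k|λ_enc|/r = 2(8.99×10^9)(5.90×10^-7)/(0.203) = 5.23e4 N/C.

|E| = 5.23×10^4 V/m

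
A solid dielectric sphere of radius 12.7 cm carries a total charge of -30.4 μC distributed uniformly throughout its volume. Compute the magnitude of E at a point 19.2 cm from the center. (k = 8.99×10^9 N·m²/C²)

|E| = 7.41e6 N/C

Take a concentric spherical Gaussian surface of radius r = 19.2 cm (r > R, so the entire charge is enclosed).
Q_enc = -30.4 μC = -3.04e-5 C.
Since E is radial and uniform over the Gaussian sphere, Φ = E·4πr² = Q_enc/ε₀.
E = k|Q_enc|/r² = (8.99×10^9)(3.04e-5)/(0.192)² = 7.41×10^6 N/C.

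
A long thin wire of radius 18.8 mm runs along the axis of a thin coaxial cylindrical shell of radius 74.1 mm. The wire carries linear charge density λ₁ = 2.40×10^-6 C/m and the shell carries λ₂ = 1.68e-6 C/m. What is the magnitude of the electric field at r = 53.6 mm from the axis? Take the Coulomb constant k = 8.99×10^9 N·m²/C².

E = 8.05×10^5 N/C

Coaxial Gaussian cylinder, radius r = 53.6 mm, length L (between the conductors, 18.8 mm < r < 74.1 mm).
Only the inner wire is enclosed; the outer shell contributes nothing inside itself. λ_enc = λ₁ = 2.40×10^-6 C/m.
Since E is radial and uniform over the curved surface, Φ = E·2πrL = Q_enc/ε₀ = λ_enc L/ε₀.
E = 2k|λ_enc|/r = 2(8.99×10^9)(2.40×10^-6)/(0.0536) = 8.05×10^5 N/C.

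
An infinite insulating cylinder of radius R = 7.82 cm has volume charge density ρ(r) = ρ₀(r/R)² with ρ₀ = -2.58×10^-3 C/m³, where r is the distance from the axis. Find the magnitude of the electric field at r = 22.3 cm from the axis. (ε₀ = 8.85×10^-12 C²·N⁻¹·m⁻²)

Coaxial Gaussian cylinder, radius r = 22.3 cm, length L (r > R, full charge per length enclosed).
λ_enc = 2π ∫₀^R ρ₀(r'/R)^2 r' dr' = 2πρ₀R²/4 = -2.478e-5 C/m.
Gauss's law: E·2πrL = λ_enc L/ε₀.
E = |λ_enc|/(2πε₀r) = (2.478e-5)/(2π·8.85×10^-12·0.223) = 2.00e6 N/C.

2.00×10^6 N/C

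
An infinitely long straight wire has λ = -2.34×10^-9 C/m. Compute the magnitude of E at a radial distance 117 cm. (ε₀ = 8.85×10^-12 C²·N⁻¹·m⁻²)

E ≈ 36 V/m

Choose a coaxial cylinder of radius r = 117 cm (arbitrary length L) as the Gaussian surface.
Q_enc = λL, so λ_enc = -2.34×10^-9 C/m.
Applying ∮E·dA = Q_enc/ε₀ with the end caps contributing no flux:
E = |λ_enc|/(2πε₀r) = (2.34×10^-9)/(2π·8.85×10^-12·1.17) = 36 N/C.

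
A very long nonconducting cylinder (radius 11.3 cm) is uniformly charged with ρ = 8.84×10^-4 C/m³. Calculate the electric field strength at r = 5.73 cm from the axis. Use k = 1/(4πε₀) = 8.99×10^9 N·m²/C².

Choose a coaxial cylinder of radius r = 5.73 cm (arbitrary length L) as the Gaussian surface (r < R).
Charge inside radius r per length L is ρ·πr²·L, so λ_enc = ρπr² = 9.118×10^-6 C/m.
By Gauss's law (flux through the curved wall only), E·2πrL = λ_enc L/ε₀.
E = 2k|λ_enc|/r = 2(8.99×10^9)(9.118×10^-6)/(0.0573) = 2.86×10^6 N/C.

|E| = 2.86×10^6 N/C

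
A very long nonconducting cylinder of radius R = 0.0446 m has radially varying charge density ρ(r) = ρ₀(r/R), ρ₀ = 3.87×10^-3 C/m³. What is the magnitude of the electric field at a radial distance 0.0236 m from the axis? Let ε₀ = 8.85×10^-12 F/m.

E ≈ 1.82e6 N/C

Take a coaxial cylindrical Gaussian surface of radius r = 0.0236 m and length L (r < R).
Integrating ρ over the cross-section to radius r: λ_enc = (2πρ₀/R) ∫₀^r r'^2 dr' = 2πρ₀ r^3/(3·R) = 2.389×10^-6 C/m.
Applying ∮E·dA = Q_enc/ε₀ with the end caps contributing no flux:
E = |λ_enc|/(2πε₀r) = (2.389×10^-6)/(2π·8.85×10^-12·0.0236) = 1.82×10^6 N/C.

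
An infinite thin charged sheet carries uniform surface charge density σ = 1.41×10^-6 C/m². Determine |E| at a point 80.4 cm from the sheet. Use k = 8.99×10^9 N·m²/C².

|E| ≈ 7.96×10^4 N/C

By planar symmetry E is perpendicular to the sheet and uniform; use a Gaussian pillbox with flat faces of area A on each side of the sheet.
Only the two end caps contribute flux: Φ = 2EA. With Q_enc = σA, Gauss's law gives E = |σ|/(2ε₀).
E = 2πk|σ| = 2π(8.99×10^9)(1.41×10^-6) = 7.96×10^4 N/C.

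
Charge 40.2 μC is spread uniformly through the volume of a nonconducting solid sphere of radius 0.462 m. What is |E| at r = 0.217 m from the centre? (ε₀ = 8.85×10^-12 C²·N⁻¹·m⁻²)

By spherical symmetry E is radial; choose a Gaussian sphere of radius r = 0.217 m (r < R).
Only the charge within r is enclosed: Q_enc = Q·(r/R)³ = (40.2 μC)·(0.217 m/0.462 m)³ = 4.166×10^-6 C.
Applying ∮E·dA = Q_enc/ε₀ with Φ = E(4πr²):
E = |Q_enc|/(4πε₀r²) = (4.166×10^-6)/(4π·8.85×10^-12·(0.217)²) = 7.95×10^5 N/C.

|E| = 7.95e5 V/m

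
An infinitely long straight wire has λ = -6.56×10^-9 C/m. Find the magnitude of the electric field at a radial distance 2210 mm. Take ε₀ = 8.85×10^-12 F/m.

E ≈ 53.4 N/C

Take a coaxial cylindrical Gaussian surface of radius r = 2210 mm and length L.
Q_enc = λL, so λ_enc = -6.56×10^-9 C/m.
Since E is radial and uniform over the curved surface, Φ = E·2πrL = Q_enc/ε₀ = λ_enc L/ε₀.
E = |λ_enc|/(2πε₀r) = (6.56×10^-9)/(2π·8.85×10^-12·2.21) = 53.4 N/C.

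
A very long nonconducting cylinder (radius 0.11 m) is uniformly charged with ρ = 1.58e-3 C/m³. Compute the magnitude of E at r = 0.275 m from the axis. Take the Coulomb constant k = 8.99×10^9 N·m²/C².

Take a coaxial cylindrical Gaussian surface of radius r = 0.275 m and length L (r > 0.11 m, full cross-section enclosed).
λ_enc = ρ·πR² = (1.58×10^-3)π(0.11)² = 6.006×10^-5 C/m.
Gauss's law: E·2πrL = λ_enc L/ε₀.
E = 2k|λ_enc|/r = 2(8.99×10^9)(6.006×10^-5)/(0.275) = 3.93×10^6 N/C.

|E| ≈ 3.93×10^6 N/C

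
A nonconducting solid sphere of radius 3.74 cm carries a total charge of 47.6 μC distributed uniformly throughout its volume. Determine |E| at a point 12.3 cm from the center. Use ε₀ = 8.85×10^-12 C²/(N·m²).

|E| ≈ 2.83×10^7 N/C

Use a concentric Gaussian sphere at r = 12.3 cm (r > R, so the entire charge is enclosed).
Q_enc = 47.6 μC = 4.76×10^-5 C.
Gauss's law: E·4πr² = Q_enc/ε₀.
E = |Q_enc|/(4πε₀r²) = (4.76×10^-5)/(4π·8.85×10^-12·(0.123)²) = 2.83e7 N/C.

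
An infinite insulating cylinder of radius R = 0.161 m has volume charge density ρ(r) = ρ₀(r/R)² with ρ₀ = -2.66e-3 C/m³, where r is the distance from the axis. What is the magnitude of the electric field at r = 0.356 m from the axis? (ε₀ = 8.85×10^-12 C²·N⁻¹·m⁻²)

Take a coaxial cylindrical Gaussian surface of radius r = 0.356 m and length L (r > R, full charge per length enclosed).
λ_enc = 2π ∫₀^R ρ₀(r'/R)^2 r' dr' = 2πρ₀R²/4 = -1.083e-4 C/m.
Since E is radial and uniform over the curved surface, Φ = E·2πrL = Q_enc/ε₀ = λ_enc L/ε₀.
E = |λ_enc|/(2πε₀r) = (1.083×10^-4)/(2π·8.85×10^-12·0.356) = 5.47×10^6 N/C.

E = 5.47×10^6 N/C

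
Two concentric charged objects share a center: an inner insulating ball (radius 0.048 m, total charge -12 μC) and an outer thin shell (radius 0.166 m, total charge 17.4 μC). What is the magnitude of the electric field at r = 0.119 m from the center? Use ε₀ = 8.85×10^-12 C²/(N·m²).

E ≈ 7.62e6 N/C

Symmetry ⇒ E = E(r) r̂. Gaussian sphere of radius r = 0.119 m (between the bodies, 0.048 m < r < 0.166 m).
Only the inner charge is enclosed; the outer shell contributes nothing inside itself. Q_enc = -12 μC = -1.20e-5 C.
Since E is radial and uniform over the Gaussian sphere, Φ = E·4πr² = Q_enc/ε₀.
E = |Q_enc|/(4πε₀r²) = (1.20×10^-5)/(4π·8.85×10^-12·(0.119)²) = 7.62×10^6 N/C.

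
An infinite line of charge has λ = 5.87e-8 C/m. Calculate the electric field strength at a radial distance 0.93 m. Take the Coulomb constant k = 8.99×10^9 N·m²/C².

Choose a coaxial cylinder of radius r = 0.93 m (arbitrary length L) as the Gaussian surface.
Q_enc = λL, so λ_enc = 5.87×10^-8 C/m.
Applying ∮E·dA = Q_enc/ε₀ with the end caps contributing no flux:
E = 2k|λ_enc|/r = 2(8.99×10^9)(5.87×10^-8)/(0.93) = 1.13×10^3 N/C.

|E| = 1.13×10^3 N/C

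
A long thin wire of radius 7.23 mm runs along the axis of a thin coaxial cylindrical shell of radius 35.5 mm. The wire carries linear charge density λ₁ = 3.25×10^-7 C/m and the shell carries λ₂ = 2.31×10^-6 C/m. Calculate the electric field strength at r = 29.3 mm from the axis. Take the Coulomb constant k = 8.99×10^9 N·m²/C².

1.99×10^5 N/C

By cylindrical symmetry E is radial; use a coaxial Gaussian cylinder of radius 29.3 mm and length L (between the conductors, 7.23 mm < r < 35.5 mm).
The shell at 35.5 mm lies outside the Gaussian surface, so λ_enc = λ₁ = 3.25×10^-7 C/m.
Since E is radial and uniform over the curved surface, Φ = E·2πrL = Q_enc/ε₀ = λ_enc L/ε₀.
E = 2k|λ_enc|/r = 2(8.99×10^9)(3.25×10^-7)/(0.0293) = 1.99e5 N/C.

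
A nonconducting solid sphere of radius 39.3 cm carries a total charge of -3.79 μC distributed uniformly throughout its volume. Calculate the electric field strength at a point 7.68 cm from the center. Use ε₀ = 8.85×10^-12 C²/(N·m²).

|E| ≈ 4.31e4 V/m

Symmetry ⇒ E = E(r) r̂. Gaussian sphere of radius r = 7.68 cm (r < R).
Only the charge within r is enclosed: Q_enc = Q·(r/R)³ = (-3.79 μC)·(7.68 cm/39.3 cm)³ = -2.828×10^-8 C.
Gauss's law: E·4πr² = Q_enc/ε₀.
E = |Q_enc|/(4πε₀r²) = (2.828e-8)/(4π·8.85×10^-12·(0.0768)²) = 4.31×10^4 N/C.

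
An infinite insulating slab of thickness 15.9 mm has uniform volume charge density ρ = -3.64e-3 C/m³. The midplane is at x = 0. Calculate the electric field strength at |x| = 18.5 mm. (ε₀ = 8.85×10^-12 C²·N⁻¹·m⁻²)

The point |x| = 18.5 mm lies outside the slab (half-thickness 0.00795 m). A symmetric pillbox spanning the full slab encloses Q_enc = ρ·d·A.
Flux = 2EA ⇒ E = |ρ|d/(2ε₀), independent of distance outside.
E = (3.64×10^-3)(0.0159)/(2·8.85×10^-12) = 3.27×10^6 N/C.

|E| = 3.27e6 V/m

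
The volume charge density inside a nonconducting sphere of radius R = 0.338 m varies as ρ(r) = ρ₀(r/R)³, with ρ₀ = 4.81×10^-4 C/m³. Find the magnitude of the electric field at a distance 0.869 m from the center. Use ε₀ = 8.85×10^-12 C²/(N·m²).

Symmetry ⇒ E = E(r) r̂. Gaussian sphere of radius r = 0.869 m (r > R, all charge enclosed).
Q_enc = 4π ∫₀^R ρ₀(r'/R)^3 r'² dr' = 4πρ₀R³/6 = 3.89e-5 C.
Since E is radial and uniform over the Gaussian sphere, Φ = E·4πr² = Q_enc/ε₀.
E = |Q_enc|/(4πε₀r²) = (3.89×10^-5)/(4π·8.85×10^-12·(0.869)²) = 4.63×10^5 N/C.

|E| ≈ 4.63×10^5 N/C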